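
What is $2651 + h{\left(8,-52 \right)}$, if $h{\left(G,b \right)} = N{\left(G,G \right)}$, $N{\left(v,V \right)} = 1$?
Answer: $2652$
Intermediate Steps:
$h{\left(G,b \right)} = 1$
$2651 + h{\left(8,-52 \right)} = 2651 + 1 = 2652$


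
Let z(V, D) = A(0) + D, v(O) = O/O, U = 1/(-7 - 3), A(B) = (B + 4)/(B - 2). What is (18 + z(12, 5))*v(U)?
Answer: 21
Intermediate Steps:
A(B) = (4 + B)/(-2 + B)
U = -⅒ (U = 1/(-10) = -⅒ ≈ -0.10000)
v(O) = 1
z(V, D) = -2 + D (z(V, D) = (4 + 0)/(-2 + 0) + D = 4/(-2) + D = -½*4 + D = -2 + D)
(18 + z(12, 5))*v(U) = (18 + (-2 + 5))*1 = (18 + 3)*1 = 21*1 = 21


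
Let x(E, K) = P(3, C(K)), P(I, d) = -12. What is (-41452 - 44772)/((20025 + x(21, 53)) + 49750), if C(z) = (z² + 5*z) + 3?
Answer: -86224/69763 ≈ -1.2360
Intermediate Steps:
C(z) = 3 + z² + 5*z
x(E, K) = -12
(-41452 - 44772)/((20025 + x(21, 53)) + 49750) = (-41452 - 44772)/((20025 - 12) + 49750) = -86224/(20013 + 49750) = -86224/69763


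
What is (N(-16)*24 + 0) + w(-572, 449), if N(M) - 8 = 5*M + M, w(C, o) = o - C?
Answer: -1091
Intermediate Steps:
N(M) = 8 + 6*M (N(M) = 8 + (5*M + M) = 8 + 6*M)
(N(-16)*24 + 0) + w(-572, 449) = ((8 + 6*(-16))*24 + 0) + (449 - 1*(-572)) = ((8 - 96)*24 + 0) + (449 + 572) = (-88*24 + 0) + 1021 = (-2112 + 0) + 1021 = -2112 + 1021 = -1091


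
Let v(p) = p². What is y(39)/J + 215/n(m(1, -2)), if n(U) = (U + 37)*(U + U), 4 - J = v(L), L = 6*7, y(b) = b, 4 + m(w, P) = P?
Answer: -98227/163680 ≈ -0.60012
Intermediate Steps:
m(w, P) = -4 + P
L = 42
J = -1760 (J = 4 - 1*42² = 4 - 1*1764 = 4 - 1764 = -1760)
n(U) = 2*U*(37 + U) (n(U) = (37 + U)*(2*U) = 2*U*(37 + U))
y(39)/J + 215/n(m(1, -2)) = 39/(-1760) + 215/((2*(-4 - 2)*(37 + (-4 - 2)))) = 39*(-1/1760) + 215/((2*(-6)*(37 - 6))) = -39/1760 + 215/((2*(-6)*31)) = -39/1760 + 215/(-372) = -39/1760 + 215*(-1/372) = -39/1760 - 215/372 = -98227/163680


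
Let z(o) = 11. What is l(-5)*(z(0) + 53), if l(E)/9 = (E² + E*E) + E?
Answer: 25920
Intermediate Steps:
l(E) = 9*E + 18*E² (l(E) = 9*((E² + E*E) + E) = 9*((E² + E²) + E) = 9*(2*E² + E) = 9*(E + 2*E²) = 9*E + 18*E²)
l(-5)*(z(0) + 53) = (9*(-5)*(1 + 2*(-5)))*(11 + 53) = (9*(-5)*(1 - 10))*64 = (9*(-5)*(-9))*64 = 405*64 = 25920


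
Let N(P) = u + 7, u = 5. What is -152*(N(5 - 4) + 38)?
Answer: -7600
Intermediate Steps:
N(P) = 12 (N(P) = 5 + 7 = 12)
-152*(N(5 - 4) + 38) = -152*(12 + 38) = -152*50 = -7600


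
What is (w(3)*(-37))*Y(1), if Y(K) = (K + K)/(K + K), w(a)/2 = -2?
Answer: 148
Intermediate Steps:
w(a) = -4 (w(a) = 2*(-2) = -4)
Y(K) = 1 (Y(K) = (2*K)/((2*K)) = (2*K)*(1/(2*K)) = 1)
(w(3)*(-37))*Y(1) = -4*(-37)*1 = 148*1 = 148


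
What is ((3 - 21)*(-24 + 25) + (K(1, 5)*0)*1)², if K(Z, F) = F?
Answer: 324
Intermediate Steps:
((3 - 21)*(-24 + 25) + (K(1, 5)*0)*1)² = ((3 - 21)*(-24 + 25) + (5*0)*1)² = (-18*1 + 0*1)² = (-18 + 0)² = (-18)² = 324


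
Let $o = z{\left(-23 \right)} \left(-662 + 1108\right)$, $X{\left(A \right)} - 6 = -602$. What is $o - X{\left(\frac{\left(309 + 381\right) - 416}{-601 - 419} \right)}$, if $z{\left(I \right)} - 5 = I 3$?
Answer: $-27948$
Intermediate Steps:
$z{\left(I \right)} = 5 + 3 I$ ($z{\left(I \right)} = 5 + I 3 = 5 + 3 I$)
$X{\left(A \right)} = -596$ ($X{\left(A \right)} = 6 - 602 = -596$)
$o = -28544$ ($o = \left(5 + 3 \left(-23\right)\right) \left(-662 + 1108\right) = \left(5 - 69\right) 446 = \left(-64\right) 446 = -28544$)
$o - X{\left(\frac{\left(309 + 381\right) - 416}{-601 - 419} \right)} = -28544 - -596 = -28544 + 596 = -27948$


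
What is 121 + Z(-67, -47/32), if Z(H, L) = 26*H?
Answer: -1621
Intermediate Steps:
121 + Z(-67, -47/32) = 121 + 26*(-67) = 121 - 1742 = -1621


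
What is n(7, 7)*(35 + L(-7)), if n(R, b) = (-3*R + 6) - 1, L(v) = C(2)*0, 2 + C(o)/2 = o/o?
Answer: -560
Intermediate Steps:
C(o) = -2 (C(o) = -4 + 2*(o/o) = -4 + 2*1 = -4 + 2 = -2)
L(v) = 0 (L(v) = -2*0 = 0)
n(R, b) = 5 - 3*R (n(R, b) = (6 - 3*R) - 1 = 5 - 3*R)
n(7, 7)*(35 + L(-7)) = (5 - 3*7)*(35 + 0) = (5 - 21)*35 = -16*35 = -560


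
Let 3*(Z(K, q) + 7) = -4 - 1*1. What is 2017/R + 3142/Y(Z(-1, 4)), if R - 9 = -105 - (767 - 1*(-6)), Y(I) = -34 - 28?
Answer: -1427726/26939 ≈ -52.998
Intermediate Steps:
Z(K, q) = -26/3 (Z(K, q) = -7 + (-4 - 1*1)/3 = -7 + (-4 - 1)/3 = -7 + (⅓)*(-5) = -7 - 5/3 = -26/3)
Y(I) = -62
R = -869 (R = 9 + (-105 - (767 - 1*(-6))) = 9 + (-105 - (767 + 6)) = 9 + (-105 - 1*773) = 9 + (-105 - 773) = 9 - 878 = -869)
2017/R + 3142/Y(Z(-1, 4)) = 2017/(-869) + 3142/(-62) = 2017*(-1/869) + 3142*(-1/62) = -2017/869 - 1571/31 = -1427726/26939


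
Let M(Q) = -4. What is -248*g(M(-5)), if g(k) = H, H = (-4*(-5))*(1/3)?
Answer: -4960/3 ≈ -1653.3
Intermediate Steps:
H = 20/3 (H = 20*(1*(⅓)) = 20*(⅓) = 20/3 ≈ 6.6667)
g(k) = 20/3
-248*g(M(-5)) = -248*20/3 = -4960/3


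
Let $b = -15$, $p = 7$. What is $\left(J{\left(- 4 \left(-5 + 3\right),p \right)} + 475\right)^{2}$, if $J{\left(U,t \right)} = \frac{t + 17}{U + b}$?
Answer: $\frac{10896601}{49} \approx 2.2238 \cdot 10^{5}$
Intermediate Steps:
$J{\left(U,t \right)} = \frac{17 + t}{-15 + U}$ ($J{\left(U,t \right)} = \frac{t + 17}{U - 15} = \frac{17 + t}{-15 + U}$)
$\left(J{\left(- 4 \left(-5 + 3\right),p \right)} + 475\right)^{2} = \left(\frac{17 + 7}{-15 - 4 \left(-5 + 3\right)} + 475\right)^{2} = \left(\frac{1}{-15 - -8} \cdot 24 + 475\right)^{2} = \left(\frac{1}{-15 + 8} \cdot 24 + 475\right)^{2} = \left(\frac{1}{-7} \cdot 24 + 475\right)^{2} = \left(\left(- \frac{1}{7}\right) 24 + 475\right)^{2} = \left(- \frac{24}{7} + 475\right)^{2} = \left(\frac{3301}{7}\right)^{2} = \frac{10896601}{49}$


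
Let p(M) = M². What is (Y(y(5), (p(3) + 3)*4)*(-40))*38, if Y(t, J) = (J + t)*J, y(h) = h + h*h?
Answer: -5690880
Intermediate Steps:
y(h) = h + h²
Y(t, J) = J*(J + t)
(Y(y(5), (p(3) + 3)*4)*(-40))*38 = ((((3² + 3)*4)*((3² + 3)*4 + 5*(1 + 5)))*(-40))*38 = ((((9 + 3)*4)*((9 + 3)*4 + 5*6))*(-40))*38 = (((12*4)*(12*4 + 30))*(-40))*38 = ((48*(48 + 30))*(-40))*38 = ((48*78)*(-40))*38 = (3744*(-40))*38 = -149760*38 = -5690880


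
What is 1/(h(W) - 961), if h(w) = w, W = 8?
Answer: -1/953 ≈ -0.0010493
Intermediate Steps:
1/(h(W) - 961) = 1/(8 - 961) = 1/(-953) = -1/953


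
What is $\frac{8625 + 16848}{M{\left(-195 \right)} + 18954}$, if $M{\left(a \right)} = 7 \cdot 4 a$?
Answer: $\frac{8491}{4498} \approx 1.8877$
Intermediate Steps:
$M{\left(a \right)} = 28 a$
$\frac{8625 + 16848}{M{\left(-195 \right)} + 18954} = \frac{8625 + 16848}{28 \left(-195\right) + 18954} = \frac{25473}{-5460 + 18954} = \frac{25473}{13494} = 25473 \cdot \frac{1}{13494} = \frac{8491}{4498}$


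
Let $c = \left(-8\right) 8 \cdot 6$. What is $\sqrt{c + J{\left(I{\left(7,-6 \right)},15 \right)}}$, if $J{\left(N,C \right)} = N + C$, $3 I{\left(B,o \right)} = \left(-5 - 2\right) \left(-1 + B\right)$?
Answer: $i \sqrt{383} \approx 19.57 i$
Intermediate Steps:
$I{\left(B,o \right)} = \frac{7}{3} - \frac{7 B}{3}$ ($I{\left(B,o \right)} = \frac{\left(-5 - 2\right) \left(-1 + B\right)}{3} = \frac{\left(-7\right) \left(-1 + B\right)}{3} = \frac{7 - 7 B}{3} = \frac{7}{3} - \frac{7 B}{3}$)
$J{\left(N,C \right)} = C + N$
$c = -384$ ($c = \left(-64\right) 6 = -384$)
$\sqrt{c + J{\left(I{\left(7,-6 \right)},15 \right)}} = \sqrt{-384 + \left(15 + \left(\frac{7}{3} - \frac{49}{3}\right)\right)} = \sqrt{-384 + \left(15 - 14\right)} = \sqrt{-384 + 1} = \sqrt{-383} = i \sqrt{383}$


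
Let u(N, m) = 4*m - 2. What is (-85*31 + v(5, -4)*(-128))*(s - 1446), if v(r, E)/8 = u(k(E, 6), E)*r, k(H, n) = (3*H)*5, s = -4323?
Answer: -516469725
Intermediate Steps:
k(H, n) = 15*H
u(N, m) = -2 + 4*m
v(r, E) = 8*r*(-2 + 4*E) (v(r, E) = 8*((-2 + 4*E)*r) = 8*(r*(-2 + 4*E)) = 8*r*(-2 + 4*E))
(-85*31 + v(5, -4)*(-128))*(s - 1446) = (-85*31 + (16*5*(-1 + 2*(-4)))*(-128))*(-4323 - 1446) = (-2635 + (16*5*(-1 - 8))*(-128))*(-5769) = (-2635 + (16*5*(-9))*(-128))*(-5769) = (-2635 - 720*(-128))*(-5769) = (-2635 + 92160)*(-5769) = 89525*(-5769) = -516469725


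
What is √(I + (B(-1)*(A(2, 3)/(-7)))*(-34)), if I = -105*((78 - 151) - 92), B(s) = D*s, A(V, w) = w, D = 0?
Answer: 15*√77 ≈ 131.62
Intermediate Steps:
B(s) = 0 (B(s) = 0*s = 0)
I = 17325 (I = -105*(-73 - 92) = -105*(-165) = -1*(-17325) = 17325)
√(I + (B(-1)*(A(2, 3)/(-7)))*(-34)) = √(17325 + (0*(3/(-7)))*(-34)) = √(17325 + (0*(3*(-⅐)))*(-34)) = √(17325 + (0*(-3/7))*(-34)) = √(17325 + 0*(-34)) = √(17325 + 0) = √17325 = 15*√77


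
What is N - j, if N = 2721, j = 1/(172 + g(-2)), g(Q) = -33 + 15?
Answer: 419033/154 ≈ 2721.0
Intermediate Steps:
g(Q) = -18
j = 1/154 (j = 1/(172 - 18) = 1/154 ≈ 0.0064935)
N - j = 2721 - 1*1/154 = 2721 - 1/154 = 419033/154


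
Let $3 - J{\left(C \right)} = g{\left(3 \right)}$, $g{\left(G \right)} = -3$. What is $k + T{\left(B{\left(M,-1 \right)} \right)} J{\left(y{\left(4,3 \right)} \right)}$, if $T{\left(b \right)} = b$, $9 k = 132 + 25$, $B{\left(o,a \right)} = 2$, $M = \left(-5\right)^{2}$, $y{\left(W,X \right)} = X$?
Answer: $\frac{265}{9} \approx 29.444$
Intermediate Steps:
$M = 25$
$J{\left(C \right)} = 6$ ($J{\left(C \right)} = 3 - -3 = 3 + 3 = 6$)
$k = \frac{157}{9}$ ($k = \frac{132 + 25}{9} = \frac{1}{9} \cdot 157 = \frac{157}{9} \approx 17.444$)
$k + T{\left(B{\left(M,-1 \right)} \right)} J{\left(y{\left(4,3 \right)} \right)} = \frac{157}{9} + 2 \cdot 6 = \frac{157}{9} + 12 = \frac{265}{9}$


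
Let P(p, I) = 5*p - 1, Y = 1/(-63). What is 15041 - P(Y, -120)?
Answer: 947651/63 ≈ 15042.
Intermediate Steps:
Y = -1/63 ≈ -0.015873
P(p, I) = -1 + 5*p
15041 - P(Y, -120) = 15041 - (-1 + 5*(-1/63)) = 15041 - (-1 - 5/63) = 15041 - 1*(-68/63) = 15041 + 68/63 = 947651/63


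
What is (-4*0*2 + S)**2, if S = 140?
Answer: 19600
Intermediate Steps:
(-4*0*2 + S)**2 = (-4*0*2 + 140)**2 = (0*2 + 140)**2 = (0 + 140)**2 = 140**2 = 19600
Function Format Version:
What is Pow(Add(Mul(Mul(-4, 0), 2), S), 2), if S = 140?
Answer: 19600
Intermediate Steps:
Pow(Add(Mul(Mul(-4, 0), 2), S), 2) = Pow(Add(Mul(Mul(-4, 0), 2), 140), 2) = Pow(Add(Mul(0, 2), 140), 2) = Pow(Add(0, 140), 2) = Pow(140, 2) = 19600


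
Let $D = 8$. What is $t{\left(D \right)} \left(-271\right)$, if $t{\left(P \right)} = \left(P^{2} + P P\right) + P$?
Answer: $-36856$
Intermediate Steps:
$t{\left(P \right)} = P + 2 P^{2}$ ($t{\left(P \right)} = \left(P^{2} + P^{2}\right) + P = 2 P^{2} + P = P + 2 P^{2}$)
$t{\left(D \right)} \left(-271\right) = 8 \left(1 + 2 \cdot 8\right) \left(-271\right) = 8 \left(1 + 16\right) \left(-271\right) = 8 \cdot 17 \left(-271\right) = 136 \left(-271\right) = -36856$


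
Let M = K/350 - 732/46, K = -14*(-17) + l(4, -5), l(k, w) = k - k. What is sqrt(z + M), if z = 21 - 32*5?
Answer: 2*I*sqrt(509933)/115 ≈ 12.419*I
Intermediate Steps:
l(k, w) = 0
K = 238 (K = -14*(-17) + 0 = 238 + 0 = 238)
z = -139 (z = 21 - 160 = -139)
M = -8759/575 (M = 238/350 - 732/46 = 238*(1/350) - 732*1/46 = 17/25 - 366/23 = -8759/575 ≈ -15.233)
sqrt(z + M) = sqrt(-139 - 8759/575) = sqrt(-88684/575) = 2*I*sqrt(509933)/115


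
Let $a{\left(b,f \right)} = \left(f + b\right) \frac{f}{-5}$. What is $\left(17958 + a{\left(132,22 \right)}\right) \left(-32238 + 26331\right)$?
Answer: $- \frac{510376614}{5} \approx -1.0208 \cdot 10^{8}$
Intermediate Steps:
$a{\left(b,f \right)} = - \frac{f \left(b + f\right)}{5}$ ($a{\left(b,f \right)} = \left(b + f\right) f \left(- \frac{1}{5}\right) = \left(b + f\right) \left(- \frac{f}{5}\right) = - \frac{f \left(b + f\right)}{5}$)
$\left(17958 + a{\left(132,22 \right)}\right) \left(-32238 + 26331\right) = \left(17958 - \frac{22 \left(132 + 22\right)}{5}\right) \left(-32238 + 26331\right) = \left(17958 - \frac{22}{5} \cdot 154\right) \left(-5907\right) = \left(17958 - \frac{3388}{5}\right) \left(-5907\right) = \frac{86402}{5} \left(-5907\right) = - \frac{510376614}{5}$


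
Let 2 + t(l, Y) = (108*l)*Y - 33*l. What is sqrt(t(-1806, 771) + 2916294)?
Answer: I*sqrt(147406118) ≈ 12141.0*I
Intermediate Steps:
t(l, Y) = -2 - 33*l + 108*Y*l (t(l, Y) = -2 + ((108*l)*Y - 33*l) = -2 + (108*Y*l - 33*l) = -2 + (-33*l + 108*Y*l) = -2 - 33*l + 108*Y*l)
sqrt(t(-1806, 771) + 2916294) = sqrt((-2 - 33*(-1806) + 108*771*(-1806)) + 2916294) = sqrt((-2 + 59598 - 150382008) + 2916294) = sqrt(-150322412 + 2916294) = sqrt(-147406118) = I*sqrt(147406118)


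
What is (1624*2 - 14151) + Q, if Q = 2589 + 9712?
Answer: 1398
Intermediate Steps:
Q = 12301
(1624*2 - 14151) + Q = (1624*2 - 14151) + 12301 = (3248 - 14151) + 12301 = -10903 + 12301 = 1398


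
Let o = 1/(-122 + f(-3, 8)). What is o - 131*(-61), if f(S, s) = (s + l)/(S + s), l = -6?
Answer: 4858523/608 ≈ 7991.0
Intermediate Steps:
f(S, s) = (-6 + s)/(S + s) (f(S, s) = (s - 6)/(S + s) = (-6 + s)/(S + s))
o = -5/608 (o = 1/(-122 + (-6 + 8)/(-3 + 8)) = 1/(-122 + 2/5) = 1/(-608/5) = -5/608 ≈ -0.0082237)
o - 131*(-61) = -5/608 - 131*(-61) = -5/608 + 7991 = 4858523/608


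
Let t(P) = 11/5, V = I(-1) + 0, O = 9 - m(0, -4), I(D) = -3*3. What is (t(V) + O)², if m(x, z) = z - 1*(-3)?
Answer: 3721/25 ≈ 148.84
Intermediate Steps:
m(x, z) = 3 + z (m(x, z) = z + 3 = 3 + z)
I(D) = -9
O = 10 (O = 9 - (3 - 4) = 9 - 1*(-1) = 9 + 1 = 10)
V = -9 (V = -9 + 0 = -9)
t(P) = 11/5 (t(P) = 11*(⅕) = 11/5)
(t(V) + O)² = (11/5 + 10)² = (61/5)² = 3721/25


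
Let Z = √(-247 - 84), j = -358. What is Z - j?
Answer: 358 + I*√331 ≈ 358.0 + 18.193*I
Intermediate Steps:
Z = I*√331 (Z = √(-331) = I*√331 ≈ 18.193*I)
Z - j = I*√331 - 1*(-358) = I*√331 + 358 = 358 + I*√331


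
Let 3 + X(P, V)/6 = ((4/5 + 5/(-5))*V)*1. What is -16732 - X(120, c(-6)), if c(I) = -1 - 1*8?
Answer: -83624/5 ≈ -16725.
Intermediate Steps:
c(I) = -9 (c(I) = -1 - 8 = -9)
X(P, V) = -18 - 6*V/5 (X(P, V) = -18 + 6*(((4/5 + 5/(-5))*V)*1) = -18 + 6*(((4*(⅕) + 5*(-⅕))*V)*1) = -18 + 6*(((⅘ - 1)*V)*1) = -18 + 6*(-V/5*1) = -18 + 6*(-V/5) = -18 - 6*V/5)
-16732 - X(120, c(-6)) = -16732 - (-18 - 6/5*(-9)) = -16732 - (-18 + 54/5) = -16732 - 1*(-36/5) = -16732 + 36/5 = -83624/5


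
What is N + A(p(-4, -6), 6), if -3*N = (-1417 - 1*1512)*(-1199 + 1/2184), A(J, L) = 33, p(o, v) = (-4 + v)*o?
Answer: -7669707119/6552 ≈ -1.1706e+6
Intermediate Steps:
p(o, v) = o*(-4 + v)
N = -7669923335/6552 (N = -(-1417 - 1*1512)*(-1199 + 1/2184)/3 = -(-1417 - 1512)*(-1199 + 1/2184)/3 = -(-2929)*(-2618615)/(3*2184) = -⅓*7669923335/2184 = -7669923335/6552 ≈ -1.1706e+6)
N + A(p(-4, -6), 6) = -7669923335/6552 + 33 = -7669707119/6552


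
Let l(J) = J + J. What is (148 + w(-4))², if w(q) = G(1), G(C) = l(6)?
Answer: 25600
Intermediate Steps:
l(J) = 2*J
G(C) = 12 (G(C) = 2*6 = 12)
w(q) = 12
(148 + w(-4))² = (148 + 12)² = 160² = 25600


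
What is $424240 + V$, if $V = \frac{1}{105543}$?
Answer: $\frac{44775562321}{105543} \approx 4.2424 \cdot 10^{5}$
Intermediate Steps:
$V = \frac{1}{105543} \approx 9.4748 \cdot 10^{-6}$
$424240 + V = 424240 + \frac{1}{105543} = \frac{44775562321}{105543}$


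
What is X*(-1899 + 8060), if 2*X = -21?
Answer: -129381/2 ≈ -64691.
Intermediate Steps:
X = -21/2 (X = (½)*(-21) = -21/2 ≈ -10.500)
X*(-1899 + 8060) = -21*(-1899 + 8060)/2 = -21/2*6161 = -129381/2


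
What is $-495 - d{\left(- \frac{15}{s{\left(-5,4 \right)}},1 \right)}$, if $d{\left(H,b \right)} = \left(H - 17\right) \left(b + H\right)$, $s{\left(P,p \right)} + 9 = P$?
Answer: $- \frac{90553}{196} \approx -462.0$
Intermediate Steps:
$s{\left(P,p \right)} = -9 + P$
$d{\left(H,b \right)} = \left(-17 + H\right) \left(H + b\right)$
$-495 - d{\left(- \frac{15}{s{\left(-5,4 \right)}},1 \right)} = -495 - \left(\left(- \frac{15}{-9 - 5}\right)^{2} - 17 \left(- \frac{15}{-9 - 5}\right) - 17 + - \frac{15}{-9 - 5} \cdot 1\right) = -495 - \left(\left(- \frac{15}{-14}\right)^{2} - 17 \left(- \frac{15}{-14}\right) - 17 + - \frac{15}{-14} \cdot 1\right) = -495 - \left(\left(\left(-15\right) \left(- \frac{1}{14}\right)\right)^{2} - 17 \left(\left(-15\right) \left(- \frac{1}{14}\right)\right) - 17 + \left(-15\right) \left(- \frac{1}{14}\right) 1\right) = -495 - \left(\left(\frac{15}{14}\right)^{2} - \frac{255}{14} - 17 + \frac{15}{14} \cdot 1\right) = -495 - \left(\frac{225}{196} - \frac{255}{14} - 17 + \frac{15}{14}\right) = -495 - - \frac{6467}{196} = -495 + \frac{6467}{196} = - \frac{90553}{196}$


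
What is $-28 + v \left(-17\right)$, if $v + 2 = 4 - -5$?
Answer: $-147$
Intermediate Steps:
$v = 7$ ($v = -2 + \left(4 - -5\right) = -2 + \left(4 + 5\right) = -2 + 9 = 7$)
$-28 + v \left(-17\right) = -28 + 7 \left(-17\right) = -28 - 119 = -147$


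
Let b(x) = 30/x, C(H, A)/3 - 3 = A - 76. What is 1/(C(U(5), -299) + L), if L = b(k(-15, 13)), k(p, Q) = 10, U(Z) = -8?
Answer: -1/1113 ≈ -0.00089847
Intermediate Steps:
C(H, A) = -219 + 3*A (C(H, A) = 9 + 3*(A - 76) = 9 + 3*(-76 + A) = 9 + (-228 + 3*A) = -219 + 3*A)
L = 3 (L = 30/10 = 30*(1/10) = 3)
1/(C(U(5), -299) + L) = 1/((-219 + 3*(-299)) + 3) = 1/((-219 - 897) + 3) = 1/(-1116 + 3) = 1/(-1113) = -1/1113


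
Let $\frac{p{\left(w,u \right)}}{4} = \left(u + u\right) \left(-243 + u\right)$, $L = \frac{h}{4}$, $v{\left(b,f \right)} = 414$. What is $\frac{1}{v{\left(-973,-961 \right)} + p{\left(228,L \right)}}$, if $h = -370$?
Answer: $\frac{1}{248684} \approx 4.0212 \cdot 10^{-6}$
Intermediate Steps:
$L = - \frac{185}{2}$ ($L = - \frac{370}{4} = \left(-370\right) \frac{1}{4} = - \frac{185}{2} \approx -92.5$)
$p{\left(w,u \right)} = 8 u \left(-243 + u\right)$ ($p{\left(w,u \right)} = 4 \left(u + u\right) \left(-243 + u\right) = 4 \cdot 2 u \left(-243 + u\right) = 8 u \left(-243 + u\right)$)
$\frac{1}{v{\left(-973,-961 \right)} + p{\left(228,L \right)}} = \frac{1}{414 + 8 \left(- \frac{185}{2}\right) \left(-243 - \frac{185}{2}\right)} = \frac{1}{414 + 8 \left(- \frac{185}{2}\right) \left(- \frac{671}{2}\right)} = \frac{1}{414 + 248270} = \frac{1}{248684}$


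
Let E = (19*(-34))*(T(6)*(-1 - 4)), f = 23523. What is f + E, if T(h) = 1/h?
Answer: 72184/3 ≈ 24061.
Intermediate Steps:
T(h) = 1/h
E = 1615/3 (E = (19*(-34))*((-1 - 4)/6) = -323*(-5)/3 = -646*(-⅚) = 1615/3 ≈ 538.33)
f + E = 23523 + 1615/3 = 72184/3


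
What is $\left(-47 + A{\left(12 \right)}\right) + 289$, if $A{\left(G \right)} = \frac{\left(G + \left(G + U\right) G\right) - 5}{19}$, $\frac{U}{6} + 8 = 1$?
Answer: $\frac{4245}{19} \approx 223.42$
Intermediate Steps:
$U = -42$ ($U = -48 + 6 \cdot 1 = -48 + 6 = -42$)
$A{\left(G \right)} = - \frac{5}{19} + \frac{G}{19} + \frac{G \left(-42 + G\right)}{19}$ ($A{\left(G \right)} = \frac{\left(G + \left(G - 42\right) G\right) - 5}{19} = \left(\left(G + \left(-42 + G\right) G\right) - 5\right) \frac{1}{19} = \left(\left(G + G \left(-42 + G\right)\right) - 5\right) \frac{1}{19} = \left(-5 + G + G \left(-42 + G\right)\right) \frac{1}{19} = - \frac{5}{19} + \frac{G}{19} + \frac{G \left(-42 + G\right)}{19}$)
$\left(-47 + A{\left(12 \right)}\right) + 289 = \left(-47 - \left(\frac{497}{19} - \frac{144}{19}\right)\right) + 289 = \left(-47 - \frac{353}{19}\right) + 289 = - \frac{1246}{19} + 289 = \frac{4245}{19}$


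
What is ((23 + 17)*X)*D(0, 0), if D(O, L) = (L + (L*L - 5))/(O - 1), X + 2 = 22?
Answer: 4000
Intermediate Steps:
X = 20 (X = -2 + 22 = 20)
D(O, L) = (-5 + L + L**2)/(-1 + O) (D(O, L) = (L + (L**2 - 5))/(-1 + O) = (L + (-5 + L**2))/(-1 + O) = (-5 + L + L**2)/(-1 + O))
((23 + 17)*X)*D(0, 0) = ((23 + 17)*20)*((-5 + 0 + 0**2)/(-1 + 0)) = (40*20)*((-5 + 0 + 0)/(-1)) = 800*(-1*(-5)) = 800*5 = 4000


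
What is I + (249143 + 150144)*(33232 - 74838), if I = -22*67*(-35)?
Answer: -16612683332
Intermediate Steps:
I = 51590 (I = -1474*(-35) = 51590)
I + (249143 + 150144)*(33232 - 74838) = 51590 + (249143 + 150144)*(33232 - 74838) = 51590 + 399287*(-41606) = 51590 - 16612734922 = -16612683332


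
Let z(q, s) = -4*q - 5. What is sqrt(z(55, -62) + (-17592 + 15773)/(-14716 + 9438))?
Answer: I*sqrt(6258288218)/5278 ≈ 14.989*I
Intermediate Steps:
z(q, s) = -5 - 4*q
sqrt(z(55, -62) + (-17592 + 15773)/(-14716 + 9438)) = sqrt((-5 - 4*55) + (-17592 + 15773)/(-14716 + 9438)) = sqrt((-5 - 220) - 1819/(-5278)) = sqrt(-225 - 1819*(-1/5278)) = sqrt(-225 + 1819/5278) = sqrt(-1185731/5278) = I*sqrt(6258288218)/5278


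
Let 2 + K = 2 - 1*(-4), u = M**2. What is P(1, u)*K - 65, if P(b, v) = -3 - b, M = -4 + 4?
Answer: -81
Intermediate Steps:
M = 0
u = 0 (u = 0**2 = 0)
K = 4 (K = -2 + (2 - 1*(-4)) = -2 + (2 + 4) = -2 + 6 = 4)
P(1, u)*K - 65 = (-3 - 1*1)*4 - 65 = (-3 - 1)*4 - 65 = -4*4 - 65 = -16 - 65 = -81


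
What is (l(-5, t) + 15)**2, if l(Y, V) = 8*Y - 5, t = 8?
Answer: 900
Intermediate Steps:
l(Y, V) = -5 + 8*Y
(l(-5, t) + 15)**2 = ((-5 + 8*(-5)) + 15)**2 = ((-5 - 40) + 15)**2 = (-45 + 15)**2 = (-30)**2 = 900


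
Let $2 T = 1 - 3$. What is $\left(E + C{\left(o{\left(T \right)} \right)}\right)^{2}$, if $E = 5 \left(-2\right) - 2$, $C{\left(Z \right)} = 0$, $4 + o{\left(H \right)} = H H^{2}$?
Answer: $144$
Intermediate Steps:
$T = -1$ ($T = \frac{1 - 3}{2} = \frac{1}{2} \left(-2\right) = -1$)
$o{\left(H \right)} = -4 + H^{3}$ ($o{\left(H \right)} = -4 + H H^{2} = -4 + H^{3}$)
$E = -12$ ($E = -10 - 2 = -12$)
$\left(E + C{\left(o{\left(T \right)} \right)}\right)^{2} = \left(-12 + 0\right)^{2} = \left(-12\right)^{2} = 144$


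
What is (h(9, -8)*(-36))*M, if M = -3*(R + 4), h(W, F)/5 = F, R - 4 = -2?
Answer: -25920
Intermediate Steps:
R = 2 (R = 4 - 2 = 2)
h(W, F) = 5*F
M = -18 (M = -3*(2 + 4) = -3*6 = -18)
(h(9, -8)*(-36))*M = ((5*(-8))*(-36))*(-18) = -40*(-36)*(-18) = 1440*(-18) = -25920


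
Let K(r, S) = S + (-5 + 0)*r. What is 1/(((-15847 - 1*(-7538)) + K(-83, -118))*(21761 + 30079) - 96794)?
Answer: -1/415438874 ≈ -2.4071e-9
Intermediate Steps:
K(r, S) = S - 5*r
1/(((-15847 - 1*(-7538)) + K(-83, -118))*(21761 + 30079) - 96794) = 1/(((-15847 - 1*(-7538)) + (-118 - 5*(-83)))*(21761 + 30079) - 96794) = 1/(((-15847 + 7538) + (-118 + 415))*51840 - 96794) = 1/((-8309 + 297)*51840 - 96794) = 1/(-8012*51840 - 96794) = 1/(-415342080 - 96794) = 1/(-415438874) = -1/415438874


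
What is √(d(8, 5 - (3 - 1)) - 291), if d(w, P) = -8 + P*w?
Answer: 5*I*√11 ≈ 16.583*I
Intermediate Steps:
√(d(8, 5 - (3 - 1)) - 291) = √((-8 + (5 - (3 - 1))*8) - 291) = √((-8 + (5 - 1*2)*8) - 291) = √((-8 + (5 - 2)*8) - 291) = √((-8 + 3*8) - 291) = √((-8 + 24) - 291) = √(16 - 291) = √(-275) = 5*I*√11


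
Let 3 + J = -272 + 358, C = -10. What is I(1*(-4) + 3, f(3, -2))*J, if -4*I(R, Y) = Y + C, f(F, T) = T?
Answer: 249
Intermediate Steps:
I(R, Y) = 5/2 - Y/4 (I(R, Y) = -(Y - 10)/4 = -(-10 + Y)/4 = 5/2 - Y/4)
J = 83 (J = -3 + (-272 + 358) = -3 + 86 = 83)
I(1*(-4) + 3, f(3, -2))*J = (5/2 - ¼*(-2))*83 = (5/2 + ½)*83 = 3*83 = 249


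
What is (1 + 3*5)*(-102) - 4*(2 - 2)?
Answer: -1632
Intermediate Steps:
(1 + 3*5)*(-102) - 4*(2 - 2) = (1 + 15)*(-102) - 4*0 = 16*(-102) + 0 = -1632 + 0 = -1632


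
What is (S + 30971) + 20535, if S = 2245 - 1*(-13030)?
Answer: 66781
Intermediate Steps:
S = 15275 (S = 2245 + 13030 = 15275)
(S + 30971) + 20535 = (15275 + 30971) + 20535 = 46246 + 20535 = 66781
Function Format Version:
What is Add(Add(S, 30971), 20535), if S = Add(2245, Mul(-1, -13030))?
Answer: 66781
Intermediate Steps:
S = 15275 (S = Add(2245, 13030) = 15275)
Add(Add(S, 30971), 20535) = Add(Add(15275, 30971), 20535) = Add(46246, 20535) = 66781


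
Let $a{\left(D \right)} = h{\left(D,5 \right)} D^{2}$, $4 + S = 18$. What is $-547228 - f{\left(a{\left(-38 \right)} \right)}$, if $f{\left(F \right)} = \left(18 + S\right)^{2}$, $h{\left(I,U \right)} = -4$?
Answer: $-548252$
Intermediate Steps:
$S = 14$ ($S = -4 + 18 = 14$)
$a{\left(D \right)} = - 4 D^{2}$
$f{\left(F \right)} = 1024$ ($f{\left(F \right)} = \left(18 + 14\right)^{2} = 32^{2} = 1024$)
$-547228 - f{\left(a{\left(-38 \right)} \right)} = -547228 - 1024 = -548252$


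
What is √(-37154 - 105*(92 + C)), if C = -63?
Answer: I*√40199 ≈ 200.5*I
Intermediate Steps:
√(-37154 - 105*(92 + C)) = √(-37154 - 105*(92 - 63)) = √(-37154 - 105*29) = √(-37154 - 3045) = √(-40199) = I*√40199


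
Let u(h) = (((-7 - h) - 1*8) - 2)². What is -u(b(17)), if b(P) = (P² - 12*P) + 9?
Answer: -12321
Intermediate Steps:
b(P) = 9 + P² - 12*P
u(h) = (-17 - h)² (u(h) = (((-7 - h) - 8) - 2)² = ((-15 - h) - 2)² = (-17 - h)²)
-u(b(17)) = -(17 + (9 + 17² - 12*17))² = -(17 + (9 + 289 - 204))² = -(17 + 94)² = -1*111² = -1*12321 = -12321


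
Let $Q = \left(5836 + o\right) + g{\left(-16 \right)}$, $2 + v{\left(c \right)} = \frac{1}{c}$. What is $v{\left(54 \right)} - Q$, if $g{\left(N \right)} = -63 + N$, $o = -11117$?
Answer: $\frac{289333}{54} \approx 5358.0$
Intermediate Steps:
$v{\left(c \right)} = -2 + \frac{1}{c}$
$Q = -5360$ ($Q = \left(5836 - 11117\right) - 79 = -5281 - 79 = -5360$)
$v{\left(54 \right)} - Q = \left(-2 + \frac{1}{54}\right) - -5360 = \left(-2 + \frac{1}{54}\right) + 5360 = - \frac{107}{54} + 5360 = \frac{289333}{54}$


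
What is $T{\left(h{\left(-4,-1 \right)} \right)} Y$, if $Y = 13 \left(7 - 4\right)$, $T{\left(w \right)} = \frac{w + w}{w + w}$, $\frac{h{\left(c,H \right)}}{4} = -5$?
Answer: $39$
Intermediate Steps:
$h{\left(c,H \right)} = -20$ ($h{\left(c,H \right)} = 4 \left(-5\right) = -20$)
$T{\left(w \right)} = 1$ ($T{\left(w \right)} = \frac{2 w}{2 w} = 2 w \frac{1}{2 w} = 1$)
$Y = 39$ ($Y = 13 \cdot 3 = 39$)
$T{\left(h{\left(-4,-1 \right)} \right)} Y = 1 \cdot 39 = 39$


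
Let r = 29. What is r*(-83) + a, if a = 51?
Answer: -2356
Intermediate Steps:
r*(-83) + a = 29*(-83) + 51 = -2407 + 51 = -2356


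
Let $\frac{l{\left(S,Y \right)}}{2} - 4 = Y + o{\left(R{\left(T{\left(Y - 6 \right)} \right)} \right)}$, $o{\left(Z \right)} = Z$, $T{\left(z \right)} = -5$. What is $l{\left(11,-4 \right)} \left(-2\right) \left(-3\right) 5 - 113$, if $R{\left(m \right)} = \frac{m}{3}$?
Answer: $-213$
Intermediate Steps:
$R{\left(m \right)} = \frac{m}{3}$ ($R{\left(m \right)} = m \frac{1}{3} = \frac{m}{3}$)
$l{\left(S,Y \right)} = \frac{14}{3} + 2 Y$ ($l{\left(S,Y \right)} = 8 + 2 \left(Y + \frac{1}{3} \left(-5\right)\right) = 8 + 2 \left(Y - \frac{5}{3}\right) = 8 + 2 \left(- \frac{5}{3} + Y\right) = 8 + \left(- \frac{10}{3} + 2 Y\right) = \frac{14}{3} + 2 Y$)
$l{\left(11,-4 \right)} \left(-2\right) \left(-3\right) 5 - 113 = \left(\frac{14}{3} + 2 \left(-4\right)\right) \left(-2\right) \left(-3\right) 5 - 113 = \left(\frac{14}{3} - 8\right) 6 \cdot 5 - 113 = \left(- \frac{10}{3}\right) 30 - 113 = -100 - 113 = -213$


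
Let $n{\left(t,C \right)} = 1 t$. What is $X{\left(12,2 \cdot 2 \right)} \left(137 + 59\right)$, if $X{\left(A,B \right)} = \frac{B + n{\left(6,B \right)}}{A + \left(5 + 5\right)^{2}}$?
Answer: $\frac{35}{2} \approx 17.5$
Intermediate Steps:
$n{\left(t,C \right)} = t$
$X{\left(A,B \right)} = \frac{6 + B}{100 + A}$ ($X{\left(A,B \right)} = \frac{B + 6}{A + \left(5 + 5\right)^{2}} = \frac{6 + B}{A + 10^{2}} = \frac{6 + B}{A + 100} = \frac{6 + B}{100 + A}$)
$X{\left(12,2 \cdot 2 \right)} \left(137 + 59\right) = \frac{6 + 2 \cdot 2}{100 + 12} \left(137 + 59\right) = \frac{6 + 4}{112} \cdot 196 = \frac{1}{112} \cdot 10 \cdot 196 = \frac{5}{56} \cdot 196 = \frac{35}{2}$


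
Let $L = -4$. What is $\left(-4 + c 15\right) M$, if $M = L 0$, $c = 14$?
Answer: $0$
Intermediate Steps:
$M = 0$ ($M = \left(-4\right) 0 = 0$)
$\left(-4 + c 15\right) M = \left(-4 + 14 \cdot 15\right) 0 = \left(-4 + 210\right) 0 = 206 \cdot 0 = 0$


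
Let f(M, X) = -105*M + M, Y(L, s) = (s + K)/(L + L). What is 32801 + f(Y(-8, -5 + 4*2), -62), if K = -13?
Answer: 32736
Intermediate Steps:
Y(L, s) = (-13 + s)/(2*L) (Y(L, s) = (s - 13)/(L + L) = (-13 + s)/((2*L)) = (-13 + s)*(1/(2*L)) = (-13 + s)/(2*L))
f(M, X) = -104*M
32801 + f(Y(-8, -5 + 4*2), -62) = 32801 - 52*(-13 + (-5 + 4*2))/(-8) = 32801 - 52*(-1)*(-13 + (-5 + 8))/8 = 32801 - 52*(-1)*(-13 + 3)/8 = 32801 - 52*(-1)*(-10)/8 = 32801 - 104*5/8 = 32801 - 65 = 32736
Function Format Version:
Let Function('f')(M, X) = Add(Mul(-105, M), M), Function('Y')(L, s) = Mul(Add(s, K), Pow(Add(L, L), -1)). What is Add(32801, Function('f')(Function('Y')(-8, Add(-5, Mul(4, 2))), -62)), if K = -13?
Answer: 32736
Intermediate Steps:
Function('Y')(L, s) = Mul(Rational(1, 2), Pow(L, -1), Add(-13, s)) (Function('Y')(L, s) = Mul(Add(s, -13), Pow(Add(L, L), -1)) = Mul(Add(-13, s), Pow(Mul(2, L), -1)) = Mul(Add(-13, s), Mul(Rational(1, 2), Pow(L, -1))) = Mul(Rational(1, 2), Pow(L, -1), Add(-13, s)))
Function('f')(M, X) = Mul(-104, M)
Add(32801, Function('f')(Function('Y')(-8, Add(-5, Mul(4, 2))), -62)) = Add(32801, Mul(-104, Mul(Rational(1, 2), Pow(-8, -1), Add(-13, Add(-5, Mul(4, 2)))))) = Add(32801, Mul(-104, Mul(Rational(1, 2), Rational(-1, 8), Add(-13, Add(-5, 8))))) = Add(32801, Mul(-104, Mul(Rational(1, 2), Rational(-1, 8), Add(-13, 3)))) = Add(32801, Mul(-104, Mul(Rational(1, 2), Rational(-1, 8), -10))) = Add(32801, Mul(-104, Rational(5, 8))) = Add(32801, -65) = 32736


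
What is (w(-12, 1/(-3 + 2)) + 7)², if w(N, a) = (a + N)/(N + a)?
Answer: 64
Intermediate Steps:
w(N, a) = 1 (w(N, a) = (N + a)/(N + a) = 1)
(w(-12, 1/(-3 + 2)) + 7)² = (1 + 7)² = 8² = 64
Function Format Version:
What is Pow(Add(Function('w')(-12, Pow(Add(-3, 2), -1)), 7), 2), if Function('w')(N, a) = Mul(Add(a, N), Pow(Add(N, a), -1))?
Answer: 64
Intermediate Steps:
Function('w')(N, a) = 1 (Function('w')(N, a) = Mul(Add(N, a), Pow(Add(N, a), -1)) = 1)
Pow(Add(Function('w')(-12, Pow(Add(-3, 2), -1)), 7), 2) = Pow(Add(1, 7), 2) = Pow(8, 2) = 64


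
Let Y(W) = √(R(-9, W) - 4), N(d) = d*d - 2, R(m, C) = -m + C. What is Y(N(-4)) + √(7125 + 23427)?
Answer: √19 + 2*√7638 ≈ 179.15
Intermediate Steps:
R(m, C) = C - m
N(d) = -2 + d² (N(d) = d² - 2 = -2 + d²)
Y(W) = √(5 + W) (Y(W) = √((W - 1*(-9)) - 4) = √((W + 9) - 4) = √((9 + W) - 4) = √(5 + W))
Y(N(-4)) + √(7125 + 23427) = √(5 + (-2 + (-4)²)) + √(7125 + 23427) = √(5 + (-2 + 16)) + √30552 = √(5 + 14) + 2*√7638 = √19 + 2*√7638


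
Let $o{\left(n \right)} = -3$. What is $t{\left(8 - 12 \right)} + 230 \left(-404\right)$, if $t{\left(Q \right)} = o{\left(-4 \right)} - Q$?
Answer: $-92919$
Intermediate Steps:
$t{\left(Q \right)} = -3 - Q$
$t{\left(8 - 12 \right)} + 230 \left(-404\right) = \left(-3 - \left(8 - 12\right)\right) + 230 \left(-404\right) = \left(-3 - \left(8 - 12\right)\right) - 92920 = \left(-3 - -4\right) - 92920 = \left(-3 + 4\right) - 92920 = 1 - 92920 = -92919$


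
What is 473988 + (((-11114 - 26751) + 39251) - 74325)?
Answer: 401049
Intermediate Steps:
473988 + (((-11114 - 26751) + 39251) - 74325) = 473988 + ((-37865 + 39251) - 74325) = 473988 + (1386 - 74325) = 473988 - 72939 = 401049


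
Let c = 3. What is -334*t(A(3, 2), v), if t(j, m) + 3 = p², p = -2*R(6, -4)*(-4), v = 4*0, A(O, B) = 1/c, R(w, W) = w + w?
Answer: -3077142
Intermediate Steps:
R(w, W) = 2*w
A(O, B) = ⅓ (A(O, B) = 1/3 = ⅓)
v = 0
p = 96 (p = -4*6*(-4) = -2*12*(-4) = -24*(-4) = 96)
t(j, m) = 9213 (t(j, m) = -3 + 96² = -3 + 9216 = 9213)
-334*t(A(3, 2), v) = -334*9213 = -3077142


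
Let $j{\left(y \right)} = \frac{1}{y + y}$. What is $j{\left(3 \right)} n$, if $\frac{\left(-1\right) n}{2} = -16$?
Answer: $\frac{16}{3} \approx 5.3333$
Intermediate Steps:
$n = 32$ ($n = \left(-2\right) \left(-16\right) = 32$)
$j{\left(y \right)} = \frac{1}{2 y}$
$j{\left(3 \right)} n = \frac{1}{2 \cdot 3} \cdot 32 = \frac{1}{2} \cdot \frac{1}{3} \cdot 32 = \frac{1}{6} \cdot 32 = \frac{16}{3}$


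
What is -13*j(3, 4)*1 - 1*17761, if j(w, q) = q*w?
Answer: -17917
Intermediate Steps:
-13*j(3, 4)*1 - 1*17761 = -52*3*1 - 1*17761 = -13*12*1 - 17761 = -156*1 - 17761 = -156 - 17761 = -17917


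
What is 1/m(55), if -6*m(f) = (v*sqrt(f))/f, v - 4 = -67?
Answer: 2*sqrt(55)/21 ≈ 0.70630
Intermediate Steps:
v = -63 (v = 4 - 67 = -63)
m(f) = 21/(2*sqrt(f)) (m(f) = -(-63*sqrt(f))/(6*f) = -(-21)/(2*sqrt(f)) = 21/(2*sqrt(f)))
1/m(55) = 1/(21/(2*sqrt(55))) = 1/(21*(sqrt(55)/55)/2) = 1/(21*sqrt(55)/110) = 2*sqrt(55)/21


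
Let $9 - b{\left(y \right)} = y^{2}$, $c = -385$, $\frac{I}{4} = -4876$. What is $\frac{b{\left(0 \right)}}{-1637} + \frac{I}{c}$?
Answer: $\frac{31924583}{630245} \approx 50.654$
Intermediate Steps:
$I = -19504$ ($I = 4 \left(-4876\right) = -19504$)
$b{\left(y \right)} = 9 - y^{2}$
$\frac{b{\left(0 \right)}}{-1637} + \frac{I}{c} = \frac{9 - 0^{2}}{-1637} - \frac{19504}{-385} = \left(9 - 0\right) \left(- \frac{1}{1637}\right) - - \frac{19504}{385} = \left(9 + 0\right) \left(- \frac{1}{1637}\right) + \frac{19504}{385} = 9 \left(- \frac{1}{1637}\right) + \frac{19504}{385} = - \frac{9}{1637} + \frac{19504}{385} = \frac{31924583}{630245}$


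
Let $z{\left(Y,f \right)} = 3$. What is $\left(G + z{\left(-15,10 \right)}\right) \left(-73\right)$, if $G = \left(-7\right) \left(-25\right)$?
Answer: $-12994$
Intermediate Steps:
$G = 175$
$\left(G + z{\left(-15,10 \right)}\right) \left(-73\right) = \left(175 + 3\right) \left(-73\right) = 178 \left(-73\right) = -12994$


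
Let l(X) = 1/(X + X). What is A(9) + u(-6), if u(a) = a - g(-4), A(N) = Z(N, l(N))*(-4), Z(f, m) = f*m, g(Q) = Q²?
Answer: -24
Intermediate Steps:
l(X) = 1/(2*X)
A(N) = -2 (A(N) = (N*(1/(2*N)))*(-4) = (½)*(-4) = -2)
u(a) = -16 + a (u(a) = a - 1*(-4)² = a - 1*16 = a - 16 = -16 + a)
A(9) + u(-6) = -2 + (-16 - 6) = -2 - 22 = -24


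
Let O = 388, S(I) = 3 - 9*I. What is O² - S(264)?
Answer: 152917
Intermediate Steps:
O² - S(264) = 388² - (3 - 9*264) = 150544 - (3 - 2376) = 150544 - 1*(-2373) = 150544 + 2373 = 152917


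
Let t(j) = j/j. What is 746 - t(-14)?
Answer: 745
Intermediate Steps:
t(j) = 1
746 - t(-14) = 746 - 1*1 = 746 - 1 = 745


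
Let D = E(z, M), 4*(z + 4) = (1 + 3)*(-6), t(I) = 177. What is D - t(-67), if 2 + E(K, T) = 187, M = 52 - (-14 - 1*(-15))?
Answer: 8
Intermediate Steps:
M = 51 (M = 52 - (-14 + 15) = 52 - 1*1 = 52 - 1 = 51)
z = -10 (z = -4 + ((1 + 3)*(-6))/4 = -4 + (4*(-6))/4 = -4 + (1/4)*(-24) = -4 - 6 = -10)
E(K, T) = 185 (E(K, T) = -2 + 187 = 185)
D = 185
D - t(-67) = 185 - 1*177 = 185 - 177 = 8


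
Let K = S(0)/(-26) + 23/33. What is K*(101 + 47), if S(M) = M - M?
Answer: 3404/33 ≈ 103.15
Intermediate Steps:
S(M) = 0
K = 23/33 (K = 0/(-26) + 23/33 = 0*(-1/26) + 23*(1/33) = 0 + 23/33 = 23/33 ≈ 0.69697)
K*(101 + 47) = 23*(101 + 47)/33 = (23/33)*148 = 3404/33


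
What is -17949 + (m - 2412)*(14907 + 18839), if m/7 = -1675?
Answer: -477085151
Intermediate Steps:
m = -11725 (m = 7*(-1675) = -11725)
-17949 + (m - 2412)*(14907 + 18839) = -17949 + (-11725 - 2412)*(14907 + 18839) = -17949 - 14137*33746 = -17949 - 477067202 = -477085151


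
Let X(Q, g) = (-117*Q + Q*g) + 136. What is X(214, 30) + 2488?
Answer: -15994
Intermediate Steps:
X(Q, g) = 136 - 117*Q + Q*g
X(214, 30) + 2488 = (136 - 117*214 + 214*30) + 2488 = (136 - 25038 + 6420) + 2488 = -18482 + 2488 = -15994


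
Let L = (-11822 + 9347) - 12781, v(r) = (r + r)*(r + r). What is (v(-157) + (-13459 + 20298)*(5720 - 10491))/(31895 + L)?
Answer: -32530273/16639 ≈ -1955.1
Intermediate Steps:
v(r) = 4*r² (v(r) = (2*r)*(2*r) = 4*r²)
L = -15256 (L = -2475 - 12781 = -15256)
(v(-157) + (-13459 + 20298)*(5720 - 10491))/(31895 + L) = (4*(-157)² + (-13459 + 20298)*(5720 - 10491))/(31895 - 15256) = (4*24649 + 6839*(-4771))/16639 = (98596 - 32628869)*(1/16639) = -32530273*1/16639 = -32530273/16639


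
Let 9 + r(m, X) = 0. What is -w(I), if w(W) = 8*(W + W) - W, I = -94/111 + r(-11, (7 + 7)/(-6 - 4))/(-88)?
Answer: 36365/3256 ≈ 11.169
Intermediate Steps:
r(m, X) = -9 (r(m, X) = -9 + 0 = -9)
I = -7273/9768 (I = -94/111 - 9/(-88) = -94*1/111 - 9*(-1/88) = -94/111 + 9/88 = -7273/9768 ≈ -0.74457)
w(W) = 15*W (w(W) = 8*(2*W) - W = 16*W - W = 15*W)
-w(I) = -15*(-7273)/9768 = -1*(-36365/3256) = 36365/3256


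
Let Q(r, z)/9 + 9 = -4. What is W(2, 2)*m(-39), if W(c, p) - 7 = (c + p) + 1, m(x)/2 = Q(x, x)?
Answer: -2808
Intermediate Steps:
Q(r, z) = -117 (Q(r, z) = -81 + 9*(-4) = -81 - 36 = -117)
m(x) = -234 (m(x) = 2*(-117) = -234)
W(c, p) = 8 + c + p (W(c, p) = 7 + ((c + p) + 1) = 7 + (1 + c + p) = 8 + c + p)
W(2, 2)*m(-39) = (8 + 2 + 2)*(-234) = 12*(-234) = -2808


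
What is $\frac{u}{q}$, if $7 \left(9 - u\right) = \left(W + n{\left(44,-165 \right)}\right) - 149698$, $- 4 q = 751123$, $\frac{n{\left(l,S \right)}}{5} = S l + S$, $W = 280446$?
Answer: $\frac{374240}{5257861} \approx 0.071177$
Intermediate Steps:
$n{\left(l,S \right)} = 5 S + 5 S l$ ($n{\left(l,S \right)} = 5 \left(S l + S\right) = 5 \left(S + S l\right) = 5 S + 5 S l$)
$q = - \frac{751123}{4}$ ($q = \left(- \frac{1}{4}\right) 751123 = - \frac{751123}{4} \approx -1.8778 \cdot 10^{5}$)
$u = - \frac{93560}{7}$ ($u = 9 - \frac{\left(280446 + 5 \left(-165\right) \left(1 + 44\right)\right) - 149698}{7} = 9 - \frac{\left(280446 + 5 \left(-165\right) 45\right) - 149698}{7} = 9 - \frac{\left(280446 - 37125\right) - 149698}{7} = 9 - \frac{243321 - 149698}{7} = 9 - \frac{93623}{7} = - \frac{93560}{7} \approx -13366.0$)
$\frac{u}{q} = - \frac{93560}{7 \left(- \frac{751123}{4}\right)} = \left(- \frac{93560}{7}\right) \left(- \frac{4}{751123}\right) = \frac{374240}{5257861}$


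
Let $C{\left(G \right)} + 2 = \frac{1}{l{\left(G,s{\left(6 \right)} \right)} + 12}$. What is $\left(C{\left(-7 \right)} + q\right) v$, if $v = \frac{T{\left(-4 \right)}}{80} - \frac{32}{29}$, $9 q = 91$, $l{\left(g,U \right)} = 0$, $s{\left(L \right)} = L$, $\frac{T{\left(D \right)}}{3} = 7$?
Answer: $- \frac{115109}{16704} \approx -6.8911$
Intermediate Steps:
$T{\left(D \right)} = 21$ ($T{\left(D \right)} = 3 \cdot 7 = 21$)
$C{\left(G \right)} = - \frac{23}{12}$ ($C{\left(G \right)} = -2 + \frac{1}{0 + 12} = -2 + \frac{1}{12} = - \frac{23}{12}$)
$q = \frac{91}{9}$ ($q = \frac{1}{9} \cdot 91 = \frac{91}{9} \approx 10.111$)
$v = - \frac{1951}{2320}$ ($v = \frac{21}{80} - \frac{32}{29} = - \frac{1951}{2320} \approx -0.84095$)
$\left(C{\left(-7 \right)} + q\right) v = \left(- \frac{23}{12} + \frac{91}{9}\right) \left(- \frac{1951}{2320}\right) = \frac{295}{36} \left(- \frac{1951}{2320}\right) = - \frac{115109}{16704}$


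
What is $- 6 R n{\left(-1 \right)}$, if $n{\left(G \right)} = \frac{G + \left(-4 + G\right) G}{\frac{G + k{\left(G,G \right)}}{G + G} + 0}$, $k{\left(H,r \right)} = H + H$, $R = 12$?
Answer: $-192$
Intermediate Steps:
$k{\left(H,r \right)} = 2 H$
$n{\left(G \right)} = \frac{2 G}{3} + \frac{2 G \left(-4 + G\right)}{3}$ ($n{\left(G \right)} = \frac{G + \left(-4 + G\right) G}{\frac{G + 2 G}{G + G} + 0} = \frac{G + G \left(-4 + G\right)}{\frac{3 G}{2 G} + 0} = \frac{G + G \left(-4 + G\right)}{3 G \frac{1}{2 G} + 0} = \frac{G + G \left(-4 + G\right)}{\frac{3}{2} + 0} = \frac{G + G \left(-4 + G\right)}{\frac{3}{2}} = \left(G + G \left(-4 + G\right)\right) \frac{2}{3} = \frac{2 G}{3} + \frac{2 G \left(-4 + G\right)}{3}$)
$- 6 R n{\left(-1 \right)} = \left(-6\right) 12 \cdot \frac{2}{3} \left(-1\right) \left(-3 - 1\right) = - 72 \cdot \frac{2}{3} \left(-1\right) \left(-4\right) = \left(-72\right) \frac{8}{3} = -192$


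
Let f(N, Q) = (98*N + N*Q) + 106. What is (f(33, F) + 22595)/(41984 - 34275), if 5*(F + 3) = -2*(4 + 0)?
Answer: 128916/38545 ≈ 3.3446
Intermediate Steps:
F = -23/5 (F = -3 + (-2*(4 + 0))/5 = -3 + (-2*4)/5 = -3 + (⅕)*(-8) = -3 - 8/5 = -23/5 ≈ -4.6000)
f(N, Q) = 106 + 98*N + N*Q
(f(33, F) + 22595)/(41984 - 34275) = ((106 + 98*33 + 33*(-23/5)) + 22595)/(41984 - 34275) = ((106 + 3234 - 759/5) + 22595)/7709 = (15941/5 + 22595)*(1/7709) = (128916/5)*(1/7709) = 128916/38545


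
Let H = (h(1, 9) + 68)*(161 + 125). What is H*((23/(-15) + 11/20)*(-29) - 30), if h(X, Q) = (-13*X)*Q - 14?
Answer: 267267/10 ≈ 26727.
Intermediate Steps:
h(X, Q) = -14 - 13*Q*X (h(X, Q) = -13*Q*X - 14 = -14 - 13*Q*X)
H = -18018 (H = ((-14 - 13*9*1) + 68)*(161 + 125) = ((-14 - 117) + 68)*286 = (-131 + 68)*286 = -63*286 = -18018)
H*((23/(-15) + 11/20)*(-29) - 30) = -18018*((23/(-15) + 11/20)*(-29) - 30) = -18018*((23*(-1/15) + 11*(1/20))*(-29) - 30) = -18018*((-23/15 + 11/20)*(-29) - 30) = -18018*(-59/60*(-29) - 30) = -18018*(1711/60 - 30) = -18018*(-89/60) = 267267/10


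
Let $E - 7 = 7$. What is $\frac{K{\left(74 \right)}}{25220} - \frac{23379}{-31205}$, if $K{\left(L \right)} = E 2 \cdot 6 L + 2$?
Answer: $\frac{19552427}{15739802} \approx 1.2422$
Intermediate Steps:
$E = 14$ ($E = 7 + 7 = 14$)
$K{\left(L \right)} = 2 + 168 L$ ($K{\left(L \right)} = 14 \cdot 2 \cdot 6 L + 2 = 14 \cdot 12 L + 2 = 168 L + 2 = 2 + 168 L$)
$\frac{K{\left(74 \right)}}{25220} - \frac{23379}{-31205} = \frac{2 + 168 \cdot 74}{25220} - \frac{23379}{-31205} = \left(2 + 12432\right) \frac{1}{25220} - - \frac{23379}{31205} = 12434 \cdot \frac{1}{25220} + \frac{23379}{31205} = \frac{6217}{12610} + \frac{23379}{31205} = \frac{19552427}{15739802}$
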